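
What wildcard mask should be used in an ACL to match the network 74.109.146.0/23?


Subnet mask: 255.255.254.0
Wildcard = 255.255.255.255 - subnet mask
255 - 255 = 0
255 - 255 = 0
255 - 254 = 1
255 - 0 = 255
Wildcard: 0.0.1.255


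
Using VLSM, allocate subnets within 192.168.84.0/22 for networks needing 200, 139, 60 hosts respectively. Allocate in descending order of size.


200 hosts -> /24 (254 usable): 192.168.84.0/24
139 hosts -> /24 (254 usable): 192.168.85.0/24
60 hosts -> /26 (62 usable): 192.168.86.0/26
Allocation: 192.168.84.0/24 (200 hosts, 254 usable); 192.168.85.0/24 (139 hosts, 254 usable); 192.168.86.0/26 (60 hosts, 62 usable)


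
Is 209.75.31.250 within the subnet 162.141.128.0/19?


Subnet network: 162.141.128.0
Test IP AND mask: 209.75.0.0
No, 209.75.31.250 is not in 162.141.128.0/19


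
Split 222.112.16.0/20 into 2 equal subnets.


New prefix = 20 + 1 = 21
Each subnet has 2048 addresses
  222.112.16.0/21
  222.112.24.0/21
Subnets: 222.112.16.0/21, 222.112.24.0/21


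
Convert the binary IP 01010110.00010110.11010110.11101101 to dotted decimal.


01010110 = 86
00010110 = 22
11010110 = 214
11101101 = 237
IP: 86.22.214.237


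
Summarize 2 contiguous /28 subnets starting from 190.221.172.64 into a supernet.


Original prefix: /28
Number of subnets: 2 = 2^1
New prefix = 28 - 1 = 27
Supernet: 190.221.172.64/27


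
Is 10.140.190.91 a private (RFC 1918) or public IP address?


RFC 1918 private ranges:
  10.0.0.0/8 (10.0.0.0 - 10.255.255.255)
  172.16.0.0/12 (172.16.0.0 - 172.31.255.255)
  192.168.0.0/16 (192.168.0.0 - 192.168.255.255)
Private (in 10.0.0.0/8)


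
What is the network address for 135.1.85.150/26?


IP:   10000111.00000001.01010101.10010110
Mask: 11111111.11111111.11111111.11000000
AND operation:
Net:  10000111.00000001.01010101.10000000
Network: 135.1.85.128/26


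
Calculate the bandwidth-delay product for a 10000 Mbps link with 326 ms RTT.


BDP = bandwidth * RTT
= 10000 Mbps * 326 ms
= 10000 * 1e6 * 326 / 1000 bits
= 3260000000 bits
= 407500000 bytes
= 397949.2188 KB
BDP = 3260000000 bits (407500000 bytes)


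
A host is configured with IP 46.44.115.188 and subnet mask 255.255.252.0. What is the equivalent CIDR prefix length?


Binary: 11111111.11111111.11111100.00000000
Count leading 1s
Prefix: /22


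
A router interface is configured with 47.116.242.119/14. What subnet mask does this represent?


/14 means 14 network bits, 18 host bits
Binary: 11111111111111000000000000000000
Mask: 255.252.0.0


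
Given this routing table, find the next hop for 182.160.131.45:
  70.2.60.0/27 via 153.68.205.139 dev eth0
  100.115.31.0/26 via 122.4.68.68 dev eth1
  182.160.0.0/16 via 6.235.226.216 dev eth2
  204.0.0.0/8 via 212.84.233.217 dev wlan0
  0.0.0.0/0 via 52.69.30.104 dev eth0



Longest prefix match for 182.160.131.45:
  /27 70.2.60.0: no
  /26 100.115.31.0: no
  /16 182.160.0.0: MATCH
  /8 204.0.0.0: no
  /0 0.0.0.0: MATCH
Selected: next-hop 6.235.226.216 via eth2 (matched /16)


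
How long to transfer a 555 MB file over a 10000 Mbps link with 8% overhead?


Effective throughput = 10000 * (1 - 8/100) = 9200 Mbps
File size in Mb = 555 * 8 = 4440 Mb
Time = 4440 / 9200
Time = 0.4826 seconds


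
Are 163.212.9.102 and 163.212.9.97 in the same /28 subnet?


Mask: 255.255.255.240
163.212.9.102 AND mask = 163.212.9.96
163.212.9.97 AND mask = 163.212.9.96
Yes, same subnet (163.212.9.96)


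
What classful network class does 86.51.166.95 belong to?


First octet: 86
Binary: 01010110
0xxxxxxx -> Class A (1-126)
Class A, default mask 255.0.0.0 (/8)


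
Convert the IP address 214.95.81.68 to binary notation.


214 = 11010110
95 = 01011111
81 = 01010001
68 = 01000100
Binary: 11010110.01011111.01010001.01000100


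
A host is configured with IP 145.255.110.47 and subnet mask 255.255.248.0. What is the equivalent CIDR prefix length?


Binary: 11111111.11111111.11111000.00000000
Count leading 1s
Prefix: /21


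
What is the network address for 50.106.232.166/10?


IP:   00110010.01101010.11101000.10100110
Mask: 11111111.11000000.00000000.00000000
AND operation:
Net:  00110010.01000000.00000000.00000000
Network: 50.64.0.0/10


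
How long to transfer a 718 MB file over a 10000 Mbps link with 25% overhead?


Effective throughput = 10000 * (1 - 25/100) = 7500 Mbps
File size in Mb = 718 * 8 = 5744 Mb
Time = 5744 / 7500
Time = 0.7659 seconds


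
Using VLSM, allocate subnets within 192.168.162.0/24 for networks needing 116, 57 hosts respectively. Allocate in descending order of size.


116 hosts -> /25 (126 usable): 192.168.162.0/25
57 hosts -> /26 (62 usable): 192.168.162.128/26
Allocation: 192.168.162.0/25 (116 hosts, 126 usable); 192.168.162.128/26 (57 hosts, 62 usable)


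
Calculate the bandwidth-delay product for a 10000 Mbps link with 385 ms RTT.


BDP = bandwidth * RTT
= 10000 Mbps * 385 ms
= 10000 * 1e6 * 385 / 1000 bits
= 3850000000 bits
= 481250000 bytes
= 469970.7031 KB
BDP = 3850000000 bits (481250000 bytes)


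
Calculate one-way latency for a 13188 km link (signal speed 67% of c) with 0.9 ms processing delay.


Speed = 0.67 * 3e5 km/s = 201000 km/s
Propagation delay = 13188 / 201000 = 0.0656 s = 65.6119 ms
Processing delay = 0.9 ms
Total one-way latency = 66.5119 ms


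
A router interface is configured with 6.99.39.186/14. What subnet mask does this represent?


/14 means 14 network bits, 18 host bits
Binary: 11111111111111000000000000000000
Mask: 255.252.0.0


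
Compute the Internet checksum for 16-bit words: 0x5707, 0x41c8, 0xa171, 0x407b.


Sum all words (with carry folding):
+ 0x5707 = 0x5707
+ 0x41c8 = 0x98cf
+ 0xa171 = 0x3a41
+ 0x407b = 0x7abc
One's complement: ~0x7abc
Checksum = 0x8543


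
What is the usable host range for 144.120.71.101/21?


Network: 144.120.64.0
Broadcast: 144.120.71.255
First usable = network + 1
Last usable = broadcast - 1
Range: 144.120.64.1 to 144.120.71.254


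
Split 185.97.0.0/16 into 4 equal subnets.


New prefix = 16 + 2 = 18
Each subnet has 16384 addresses
  185.97.0.0/18
  185.97.64.0/18
  185.97.128.0/18
  185.97.192.0/18
Subnets: 185.97.0.0/18, 185.97.64.0/18, 185.97.128.0/18, 185.97.192.0/18


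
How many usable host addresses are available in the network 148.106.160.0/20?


Host bits = 32 - 20 = 12
Total addresses = 2^12 = 4096
Usable = total - 2 (network and broadcast)
Usable hosts: 4094


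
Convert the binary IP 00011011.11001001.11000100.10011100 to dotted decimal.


00011011 = 27
11001001 = 201
11000100 = 196
10011100 = 156
IP: 27.201.196.156


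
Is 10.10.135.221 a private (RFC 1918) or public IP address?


RFC 1918 private ranges:
  10.0.0.0/8 (10.0.0.0 - 10.255.255.255)
  172.16.0.0/12 (172.16.0.0 - 172.31.255.255)
  192.168.0.0/16 (192.168.0.0 - 192.168.255.255)
Private (in 10.0.0.0/8)


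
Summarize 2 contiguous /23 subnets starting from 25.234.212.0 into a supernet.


Original prefix: /23
Number of subnets: 2 = 2^1
New prefix = 23 - 1 = 22
Supernet: 25.234.212.0/22


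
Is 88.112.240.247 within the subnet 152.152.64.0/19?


Subnet network: 152.152.64.0
Test IP AND mask: 88.112.224.0
No, 88.112.240.247 is not in 152.152.64.0/19


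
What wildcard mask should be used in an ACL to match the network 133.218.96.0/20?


Subnet mask: 255.255.240.0
Wildcard = 255.255.255.255 - subnet mask
255 - 255 = 0
255 - 255 = 0
255 - 240 = 15
255 - 0 = 255
Wildcard: 0.0.15.255


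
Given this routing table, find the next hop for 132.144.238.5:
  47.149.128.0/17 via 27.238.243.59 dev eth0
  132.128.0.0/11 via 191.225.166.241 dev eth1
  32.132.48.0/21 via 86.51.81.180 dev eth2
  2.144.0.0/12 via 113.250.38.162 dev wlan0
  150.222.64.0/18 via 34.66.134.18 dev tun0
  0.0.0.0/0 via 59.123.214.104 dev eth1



Longest prefix match for 132.144.238.5:
  /17 47.149.128.0: no
  /11 132.128.0.0: MATCH
  /21 32.132.48.0: no
  /12 2.144.0.0: no
  /18 150.222.64.0: no
  /0 0.0.0.0: MATCH
Selected: next-hop 191.225.166.241 via eth1 (matched /11)


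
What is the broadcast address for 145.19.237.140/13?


Network: 145.16.0.0/13
Host bits = 19
Set all host bits to 1:
Broadcast: 145.23.255.255


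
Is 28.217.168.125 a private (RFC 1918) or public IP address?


RFC 1918 private ranges:
  10.0.0.0/8 (10.0.0.0 - 10.255.255.255)
  172.16.0.0/12 (172.16.0.0 - 172.31.255.255)
  192.168.0.0/16 (192.168.0.0 - 192.168.255.255)
Public (not in any RFC 1918 range)


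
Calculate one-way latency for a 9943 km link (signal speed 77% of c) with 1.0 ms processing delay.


Speed = 0.77 * 3e5 km/s = 231000 km/s
Propagation delay = 9943 / 231000 = 0.043 s = 43.0433 ms
Processing delay = 1.0 ms
Total one-way latency = 44.0433 ms


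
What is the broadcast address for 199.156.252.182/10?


Network: 199.128.0.0/10
Host bits = 22
Set all host bits to 1:
Broadcast: 199.191.255.255


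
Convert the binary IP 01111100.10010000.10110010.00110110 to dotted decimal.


01111100 = 124
10010000 = 144
10110010 = 178
00110110 = 54
IP: 124.144.178.54


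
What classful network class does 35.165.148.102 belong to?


First octet: 35
Binary: 00100011
0xxxxxxx -> Class A (1-126)
Class A, default mask 255.0.0.0 (/8)


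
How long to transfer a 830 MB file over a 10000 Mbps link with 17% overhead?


Effective throughput = 10000 * (1 - 17/100) = 8300 Mbps
File size in Mb = 830 * 8 = 6640 Mb
Time = 6640 / 8300
Time = 0.8 seconds


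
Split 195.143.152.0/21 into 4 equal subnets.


New prefix = 21 + 2 = 23
Each subnet has 512 addresses
  195.143.152.0/23
  195.143.154.0/23
  195.143.156.0/23
  195.143.158.0/23
Subnets: 195.143.152.0/23, 195.143.154.0/23, 195.143.156.0/23, 195.143.158.0/23


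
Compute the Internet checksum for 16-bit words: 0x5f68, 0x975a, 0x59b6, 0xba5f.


Sum all words (with carry folding):
+ 0x5f68 = 0x5f68
+ 0x975a = 0xf6c2
+ 0x59b6 = 0x5079
+ 0xba5f = 0x0ad9
One's complement: ~0x0ad9
Checksum = 0xf526


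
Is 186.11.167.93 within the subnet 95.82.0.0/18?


Subnet network: 95.82.0.0
Test IP AND mask: 186.11.128.0
No, 186.11.167.93 is not in 95.82.0.0/18


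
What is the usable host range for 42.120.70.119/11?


Network: 42.96.0.0
Broadcast: 42.127.255.255
First usable = network + 1
Last usable = broadcast - 1
Range: 42.96.0.1 to 42.127.255.254


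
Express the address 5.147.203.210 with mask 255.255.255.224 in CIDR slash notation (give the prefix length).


Binary: 11111111.11111111.11111111.11100000
Count leading 1s
Prefix: /27


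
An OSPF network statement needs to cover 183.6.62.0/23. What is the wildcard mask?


Subnet mask: 255.255.254.0
Wildcard = 255.255.255.255 - subnet mask
255 - 255 = 0
255 - 255 = 0
255 - 254 = 1
255 - 0 = 255
Wildcard: 0.0.1.255


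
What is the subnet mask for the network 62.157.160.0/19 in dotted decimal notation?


/19 means 19 network bits, 13 host bits
Binary: 11111111111111111110000000000000
Mask: 255.255.224.0


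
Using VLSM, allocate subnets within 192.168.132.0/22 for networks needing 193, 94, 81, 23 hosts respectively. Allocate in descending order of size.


193 hosts -> /24 (254 usable): 192.168.132.0/24
94 hosts -> /25 (126 usable): 192.168.133.0/25
81 hosts -> /25 (126 usable): 192.168.133.128/25
23 hosts -> /27 (30 usable): 192.168.134.0/27
Allocation: 192.168.132.0/24 (193 hosts, 254 usable); 192.168.133.0/25 (94 hosts, 126 usable); 192.168.133.128/25 (81 hosts, 126 usable); 192.168.134.0/27 (23 hosts, 30 usable)


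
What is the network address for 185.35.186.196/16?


IP:   10111001.00100011.10111010.11000100
Mask: 11111111.11111111.00000000.00000000
AND operation:
Net:  10111001.00100011.00000000.00000000
Network: 185.35.0.0/16


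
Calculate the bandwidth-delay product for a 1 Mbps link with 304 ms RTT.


BDP = bandwidth * RTT
= 1 Mbps * 304 ms
= 1 * 1e6 * 304 / 1000 bits
= 304000 bits
= 38000 bytes
= 37.1094 KB
BDP = 304000 bits (38000 bytes)


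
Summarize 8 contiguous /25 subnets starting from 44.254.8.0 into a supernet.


Original prefix: /25
Number of subnets: 8 = 2^3
New prefix = 25 - 3 = 22
Supernet: 44.254.8.0/22


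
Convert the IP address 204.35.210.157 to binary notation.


204 = 11001100
35 = 00100011
210 = 11010010
157 = 10011101
Binary: 11001100.00100011.11010010.10011101


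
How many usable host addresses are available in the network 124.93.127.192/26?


Host bits = 32 - 26 = 6
Total addresses = 2^6 = 64
Usable = total - 2 (network and broadcast)
Usable hosts: 62


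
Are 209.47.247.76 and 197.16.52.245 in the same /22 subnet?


Mask: 255.255.252.0
209.47.247.76 AND mask = 209.47.244.0
197.16.52.245 AND mask = 197.16.52.0
No, different subnets (209.47.244.0 vs 197.16.52.0)


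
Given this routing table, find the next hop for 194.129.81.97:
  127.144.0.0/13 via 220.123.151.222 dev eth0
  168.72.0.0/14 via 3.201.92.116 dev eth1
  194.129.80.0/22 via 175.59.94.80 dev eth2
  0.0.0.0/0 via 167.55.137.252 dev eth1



Longest prefix match for 194.129.81.97:
  /13 127.144.0.0: no
  /14 168.72.0.0: no
  /22 194.129.80.0: MATCH
  /0 0.0.0.0: MATCH
Selected: next-hop 175.59.94.80 via eth2 (matched /22)


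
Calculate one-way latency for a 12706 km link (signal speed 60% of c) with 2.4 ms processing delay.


Speed = 0.6 * 3e5 km/s = 180000 km/s
Propagation delay = 12706 / 180000 = 0.0706 s = 70.5889 ms
Processing delay = 2.4 ms
Total one-way latency = 72.9889 ms


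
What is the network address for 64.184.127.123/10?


IP:   01000000.10111000.01111111.01111011
Mask: 11111111.11000000.00000000.00000000
AND operation:
Net:  01000000.10000000.00000000.00000000
Network: 64.128.0.0/10


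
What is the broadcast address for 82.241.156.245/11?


Network: 82.224.0.0/11
Host bits = 21
Set all host bits to 1:
Broadcast: 82.255.255.255


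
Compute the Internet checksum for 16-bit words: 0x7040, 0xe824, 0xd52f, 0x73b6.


Sum all words (with carry folding):
+ 0x7040 = 0x7040
+ 0xe824 = 0x5865
+ 0xd52f = 0x2d95
+ 0x73b6 = 0xa14b
One's complement: ~0xa14b
Checksum = 0x5eb4


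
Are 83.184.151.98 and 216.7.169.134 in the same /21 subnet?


Mask: 255.255.248.0
83.184.151.98 AND mask = 83.184.144.0
216.7.169.134 AND mask = 216.7.168.0
No, different subnets (83.184.144.0 vs 216.7.168.0)


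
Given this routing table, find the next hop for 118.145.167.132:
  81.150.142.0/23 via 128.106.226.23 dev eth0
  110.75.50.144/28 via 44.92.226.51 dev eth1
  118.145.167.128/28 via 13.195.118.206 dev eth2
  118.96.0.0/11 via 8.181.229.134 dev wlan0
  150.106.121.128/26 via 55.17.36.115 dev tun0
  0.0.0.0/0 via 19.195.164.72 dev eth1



Longest prefix match for 118.145.167.132:
  /23 81.150.142.0: no
  /28 110.75.50.144: no
  /28 118.145.167.128: MATCH
  /11 118.96.0.0: no
  /26 150.106.121.128: no
  /0 0.0.0.0: MATCH
Selected: next-hop 13.195.118.206 via eth2 (matched /28)


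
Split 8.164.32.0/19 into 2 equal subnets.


New prefix = 19 + 1 = 20
Each subnet has 4096 addresses
  8.164.32.0/20
  8.164.48.0/20
Subnets: 8.164.32.0/20, 8.164.48.0/20


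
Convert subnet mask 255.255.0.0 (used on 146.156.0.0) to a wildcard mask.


Subnet mask: 255.255.0.0
Wildcard = 255.255.255.255 - subnet mask
255 - 255 = 0
255 - 255 = 0
255 - 0 = 255
255 - 0 = 255
Wildcard: 0.0.255.255


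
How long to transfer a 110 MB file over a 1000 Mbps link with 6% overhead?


Effective throughput = 1000 * (1 - 6/100) = 940 Mbps
File size in Mb = 110 * 8 = 880 Mb
Time = 880 / 940
Time = 0.9362 seconds


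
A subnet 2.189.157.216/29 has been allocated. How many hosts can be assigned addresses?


Host bits = 32 - 29 = 3
Total addresses = 2^3 = 8
Usable = total - 2 (network and broadcast)
Usable hosts: 6


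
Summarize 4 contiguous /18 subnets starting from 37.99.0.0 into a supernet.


Original prefix: /18
Number of subnets: 4 = 2^2
New prefix = 18 - 2 = 16
Supernet: 37.99.0.0/16


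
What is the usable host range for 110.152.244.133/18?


Network: 110.152.192.0
Broadcast: 110.152.255.255
First usable = network + 1
Last usable = broadcast - 1
Range: 110.152.192.1 to 110.152.255.254


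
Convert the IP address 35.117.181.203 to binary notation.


35 = 00100011
117 = 01110101
181 = 10110101
203 = 11001011
Binary: 00100011.01110101.10110101.11001011


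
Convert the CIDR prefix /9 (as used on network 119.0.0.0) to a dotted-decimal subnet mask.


/9 means 9 network bits, 23 host bits
Binary: 11111111100000000000000000000000
Mask: 255.128.0.0


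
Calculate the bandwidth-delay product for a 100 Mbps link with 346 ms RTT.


BDP = bandwidth * RTT
= 100 Mbps * 346 ms
= 100 * 1e6 * 346 / 1000 bits
= 34600000 bits
= 4325000 bytes
= 4223.6328 KB
BDP = 34600000 bits (4325000 bytes)


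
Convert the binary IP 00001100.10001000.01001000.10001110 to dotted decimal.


00001100 = 12
10001000 = 136
01001000 = 72
10001110 = 142
IP: 12.136.72.142


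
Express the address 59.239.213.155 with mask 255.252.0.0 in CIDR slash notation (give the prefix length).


Binary: 11111111.11111100.00000000.00000000
Count leading 1s
Prefix: /14


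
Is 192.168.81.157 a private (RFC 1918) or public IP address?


RFC 1918 private ranges:
  10.0.0.0/8 (10.0.0.0 - 10.255.255.255)
  172.16.0.0/12 (172.16.0.0 - 172.31.255.255)
  192.168.0.0/16 (192.168.0.0 - 192.168.255.255)
Private (in 192.168.0.0/16)


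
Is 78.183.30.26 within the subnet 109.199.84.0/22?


Subnet network: 109.199.84.0
Test IP AND mask: 78.183.28.0
No, 78.183.30.26 is not in 109.199.84.0/22


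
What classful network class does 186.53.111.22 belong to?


First octet: 186
Binary: 10111010
10xxxxxx -> Class B (128-191)
Class B, default mask 255.255.0.0 (/16)


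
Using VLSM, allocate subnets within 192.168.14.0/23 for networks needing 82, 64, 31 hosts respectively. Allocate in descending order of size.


82 hosts -> /25 (126 usable): 192.168.14.0/25
64 hosts -> /25 (126 usable): 192.168.14.128/25
31 hosts -> /26 (62 usable): 192.168.15.0/26
Allocation: 192.168.14.0/25 (82 hosts, 126 usable); 192.168.14.128/25 (64 hosts, 126 usable); 192.168.15.0/26 (31 hosts, 62 usable)


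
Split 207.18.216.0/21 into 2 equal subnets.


New prefix = 21 + 1 = 22
Each subnet has 1024 addresses
  207.18.216.0/22
  207.18.220.0/22
Subnets: 207.18.216.0/22, 207.18.220.0/22


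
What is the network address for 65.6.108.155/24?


IP:   01000001.00000110.01101100.10011011
Mask: 11111111.11111111.11111111.00000000
AND operation:
Net:  01000001.00000110.01101100.00000000
Network: 65.6.108.0/24


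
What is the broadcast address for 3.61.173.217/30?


Network: 3.61.173.216/30
Host bits = 2
Set all host bits to 1:
Broadcast: 3.61.173.219


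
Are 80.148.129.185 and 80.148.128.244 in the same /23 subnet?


Mask: 255.255.254.0
80.148.129.185 AND mask = 80.148.128.0
80.148.128.244 AND mask = 80.148.128.0
Yes, same subnet (80.148.128.0)


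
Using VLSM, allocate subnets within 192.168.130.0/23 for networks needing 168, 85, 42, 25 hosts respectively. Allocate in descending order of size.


168 hosts -> /24 (254 usable): 192.168.130.0/24
85 hosts -> /25 (126 usable): 192.168.131.0/25
42 hosts -> /26 (62 usable): 192.168.131.128/26
25 hosts -> /27 (30 usable): 192.168.131.192/27
Allocation: 192.168.130.0/24 (168 hosts, 254 usable); 192.168.131.0/25 (85 hosts, 126 usable); 192.168.131.128/26 (42 hosts, 62 usable); 192.168.131.192/27 (25 hosts, 30 usable)


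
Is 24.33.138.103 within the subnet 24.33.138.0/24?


Subnet network: 24.33.138.0
Test IP AND mask: 24.33.138.0
Yes, 24.33.138.103 is in 24.33.138.0/24


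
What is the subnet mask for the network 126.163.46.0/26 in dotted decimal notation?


/26 means 26 network bits, 6 host bits
Binary: 11111111111111111111111111000000
Mask: 255.255.255.192


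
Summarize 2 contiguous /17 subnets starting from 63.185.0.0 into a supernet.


Original prefix: /17
Number of subnets: 2 = 2^1
New prefix = 17 - 1 = 16
Supernet: 63.185.0.0/16


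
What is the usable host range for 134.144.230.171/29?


Network: 134.144.230.168
Broadcast: 134.144.230.175
First usable = network + 1
Last usable = broadcast - 1
Range: 134.144.230.169 to 134.144.230.174


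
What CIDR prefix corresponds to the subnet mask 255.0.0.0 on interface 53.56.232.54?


Binary: 11111111.00000000.00000000.00000000
Count leading 1s
Prefix: /8


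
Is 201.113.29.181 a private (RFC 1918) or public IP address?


RFC 1918 private ranges:
  10.0.0.0/8 (10.0.0.0 - 10.255.255.255)
  172.16.0.0/12 (172.16.0.0 - 172.31.255.255)
  192.168.0.0/16 (192.168.0.0 - 192.168.255.255)
Public (not in any RFC 1918 range)


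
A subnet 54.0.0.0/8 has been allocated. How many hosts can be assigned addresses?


Host bits = 32 - 8 = 24
Total addresses = 2^24 = 16777216
Usable = total - 2 (network and broadcast)
Usable hosts: 16777214


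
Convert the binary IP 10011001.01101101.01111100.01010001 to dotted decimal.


10011001 = 153
01101101 = 109
01111100 = 124
01010001 = 81
IP: 153.109.124.81


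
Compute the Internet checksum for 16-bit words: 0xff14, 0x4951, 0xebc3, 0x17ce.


Sum all words (with carry folding):
+ 0xff14 = 0xff14
+ 0x4951 = 0x4866
+ 0xebc3 = 0x342a
+ 0x17ce = 0x4bf8
One's complement: ~0x4bf8
Checksum = 0xb407


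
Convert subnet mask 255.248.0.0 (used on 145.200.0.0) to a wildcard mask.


Subnet mask: 255.248.0.0
Wildcard = 255.255.255.255 - subnet mask
255 - 255 = 0
255 - 248 = 7
255 - 0 = 255
255 - 0 = 255
Wildcard: 0.7.255.255


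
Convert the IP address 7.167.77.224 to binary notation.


7 = 00000111
167 = 10100111
77 = 01001101
224 = 11100000
Binary: 00000111.10100111.01001101.11100000


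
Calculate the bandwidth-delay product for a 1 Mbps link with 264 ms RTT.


BDP = bandwidth * RTT
= 1 Mbps * 264 ms
= 1 * 1e6 * 264 / 1000 bits
= 264000 bits
= 33000 bytes
= 32.2266 KB
BDP = 264000 bits (33000 bytes)


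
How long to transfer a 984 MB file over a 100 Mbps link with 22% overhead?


Effective throughput = 100 * (1 - 22/100) = 78 Mbps
File size in Mb = 984 * 8 = 7872 Mb
Time = 7872 / 78
Time = 100.9231 seconds


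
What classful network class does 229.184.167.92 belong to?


First octet: 229
Binary: 11100101
1110xxxx -> Class D (224-239)
Class D (multicast), default mask N/A


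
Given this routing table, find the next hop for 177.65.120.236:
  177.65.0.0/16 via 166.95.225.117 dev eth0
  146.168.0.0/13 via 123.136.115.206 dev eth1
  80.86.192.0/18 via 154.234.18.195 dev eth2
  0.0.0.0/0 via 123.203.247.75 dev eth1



Longest prefix match for 177.65.120.236:
  /16 177.65.0.0: MATCH
  /13 146.168.0.0: no
  /18 80.86.192.0: no
  /0 0.0.0.0: MATCH
Selected: next-hop 166.95.225.117 via eth0 (matched /16)


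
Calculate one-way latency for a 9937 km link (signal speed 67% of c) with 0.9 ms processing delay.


Speed = 0.67 * 3e5 km/s = 201000 km/s
Propagation delay = 9937 / 201000 = 0.0494 s = 49.4378 ms
Processing delay = 0.9 ms
Total one-way latency = 50.3378 ms


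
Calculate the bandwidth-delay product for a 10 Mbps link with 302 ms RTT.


BDP = bandwidth * RTT
= 10 Mbps * 302 ms
= 10 * 1e6 * 302 / 1000 bits
= 3020000 bits
= 377500 bytes
= 368.6523 KB
BDP = 3020000 bits (377500 bytes)


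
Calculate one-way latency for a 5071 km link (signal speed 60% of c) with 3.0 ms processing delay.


Speed = 0.6 * 3e5 km/s = 180000 km/s
Propagation delay = 5071 / 180000 = 0.0282 s = 28.1722 ms
Processing delay = 3.0 ms
Total one-way latency = 31.1722 ms


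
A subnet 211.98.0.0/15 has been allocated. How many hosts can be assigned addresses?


Host bits = 32 - 15 = 17
Total addresses = 2^17 = 131072
Usable = total - 2 (network and broadcast)
Usable hosts: 131070


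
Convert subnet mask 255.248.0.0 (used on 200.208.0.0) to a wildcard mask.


Subnet mask: 255.248.0.0
Wildcard = 255.255.255.255 - subnet mask
255 - 255 = 0
255 - 248 = 7
255 - 0 = 255
255 - 0 = 255
Wildcard: 0.7.255.255


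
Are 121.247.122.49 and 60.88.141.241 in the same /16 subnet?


Mask: 255.255.0.0
121.247.122.49 AND mask = 121.247.0.0
60.88.141.241 AND mask = 60.88.0.0
No, different subnets (121.247.0.0 vs 60.88.0.0)


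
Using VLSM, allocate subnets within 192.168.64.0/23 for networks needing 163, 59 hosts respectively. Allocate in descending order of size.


163 hosts -> /24 (254 usable): 192.168.64.0/24
59 hosts -> /26 (62 usable): 192.168.65.0/26
Allocation: 192.168.64.0/24 (163 hosts, 254 usable); 192.168.65.0/26 (59 hosts, 62 usable)


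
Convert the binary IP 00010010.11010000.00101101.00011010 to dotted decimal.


00010010 = 18
11010000 = 208
00101101 = 45
00011010 = 26
IP: 18.208.45.26


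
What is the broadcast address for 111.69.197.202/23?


Network: 111.69.196.0/23
Host bits = 9
Set all host bits to 1:
Broadcast: 111.69.197.255


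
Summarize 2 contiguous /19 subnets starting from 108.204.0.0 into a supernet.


Original prefix: /19
Number of subnets: 2 = 2^1
New prefix = 19 - 1 = 18
Supernet: 108.204.0.0/18


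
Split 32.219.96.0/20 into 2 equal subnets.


New prefix = 20 + 1 = 21
Each subnet has 2048 addresses
  32.219.96.0/21
  32.219.104.0/21
Subnets: 32.219.96.0/21, 32.219.104.0/21


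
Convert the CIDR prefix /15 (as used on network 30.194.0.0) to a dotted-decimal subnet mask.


/15 means 15 network bits, 17 host bits
Binary: 11111111111111100000000000000000
Mask: 255.254.0.0


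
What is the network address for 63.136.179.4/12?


IP:   00111111.10001000.10110011.00000100
Mask: 11111111.11110000.00000000.00000000
AND operation:
Net:  00111111.10000000.00000000.00000000
Network: 63.128.0.0/12


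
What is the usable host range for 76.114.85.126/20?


Network: 76.114.80.0
Broadcast: 76.114.95.255
First usable = network + 1
Last usable = broadcast - 1
Range: 76.114.80.1 to 76.114.95.254


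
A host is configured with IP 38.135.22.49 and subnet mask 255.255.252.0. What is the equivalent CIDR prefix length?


Binary: 11111111.11111111.11111100.00000000
Count leading 1s
Prefix: /22


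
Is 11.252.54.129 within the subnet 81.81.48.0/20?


Subnet network: 81.81.48.0
Test IP AND mask: 11.252.48.0
No, 11.252.54.129 is not in 81.81.48.0/20


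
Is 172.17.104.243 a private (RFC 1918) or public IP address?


RFC 1918 private ranges:
  10.0.0.0/8 (10.0.0.0 - 10.255.255.255)
  172.16.0.0/12 (172.16.0.0 - 172.31.255.255)
  192.168.0.0/16 (192.168.0.0 - 192.168.255.255)
Private (in 172.16.0.0/12)


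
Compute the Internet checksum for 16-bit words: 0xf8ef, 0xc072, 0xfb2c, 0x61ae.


Sum all words (with carry folding):
+ 0xf8ef = 0xf8ef
+ 0xc072 = 0xb962
+ 0xfb2c = 0xb48f
+ 0x61ae = 0x163e
One's complement: ~0x163e
Checksum = 0xe9c1


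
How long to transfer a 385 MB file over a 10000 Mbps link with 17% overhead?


Effective throughput = 10000 * (1 - 17/100) = 8300 Mbps
File size in Mb = 385 * 8 = 3080 Mb
Time = 3080 / 8300
Time = 0.3711 seconds


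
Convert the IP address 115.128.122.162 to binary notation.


115 = 01110011
128 = 10000000
122 = 01111010
162 = 10100010
Binary: 01110011.10000000.01111010.10100010


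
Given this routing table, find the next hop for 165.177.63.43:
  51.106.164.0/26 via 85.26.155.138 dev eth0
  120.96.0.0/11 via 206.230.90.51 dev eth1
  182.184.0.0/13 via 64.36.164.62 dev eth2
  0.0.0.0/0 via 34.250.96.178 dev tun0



Longest prefix match for 165.177.63.43:
  /26 51.106.164.0: no
  /11 120.96.0.0: no
  /13 182.184.0.0: no
  /0 0.0.0.0: MATCH
Selected: next-hop 34.250.96.178 via tun0 (matched /0)


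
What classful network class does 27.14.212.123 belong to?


First octet: 27
Binary: 00011011
0xxxxxxx -> Class A (1-126)
Class A, default mask 255.0.0.0 (/8)


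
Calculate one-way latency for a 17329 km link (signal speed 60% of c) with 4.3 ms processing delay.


Speed = 0.6 * 3e5 km/s = 180000 km/s
Propagation delay = 17329 / 180000 = 0.0963 s = 96.2722 ms
Processing delay = 4.3 ms
Total one-way latency = 100.5722 ms


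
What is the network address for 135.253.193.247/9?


IP:   10000111.11111101.11000001.11110111
Mask: 11111111.10000000.00000000.00000000
AND operation:
Net:  10000111.10000000.00000000.00000000
Network: 135.128.0.0/9


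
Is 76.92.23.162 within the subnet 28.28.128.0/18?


Subnet network: 28.28.128.0
Test IP AND mask: 76.92.0.0
No, 76.92.23.162 is not in 28.28.128.0/18


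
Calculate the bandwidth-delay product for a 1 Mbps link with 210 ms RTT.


BDP = bandwidth * RTT
= 1 Mbps * 210 ms
= 1 * 1e6 * 210 / 1000 bits
= 210000 bits
= 26250 bytes
= 25.6348 KB
BDP = 210000 bits (26250 bytes)


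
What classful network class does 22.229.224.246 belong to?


First octet: 22
Binary: 00010110
0xxxxxxx -> Class A (1-126)
Class A, default mask 255.0.0.0 (/8)


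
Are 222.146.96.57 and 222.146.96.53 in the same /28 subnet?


Mask: 255.255.255.240
222.146.96.57 AND mask = 222.146.96.48
222.146.96.53 AND mask = 222.146.96.48
Yes, same subnet (222.146.96.48)


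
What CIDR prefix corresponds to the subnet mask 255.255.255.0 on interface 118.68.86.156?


Binary: 11111111.11111111.11111111.00000000
Count leading 1s
Prefix: /24


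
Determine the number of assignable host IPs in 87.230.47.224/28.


Host bits = 32 - 28 = 4
Total addresses = 2^4 = 16
Usable = total - 2 (network and broadcast)
Usable hosts: 14


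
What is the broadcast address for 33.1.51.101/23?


Network: 33.1.50.0/23
Host bits = 9
Set all host bits to 1:
Broadcast: 33.1.51.255


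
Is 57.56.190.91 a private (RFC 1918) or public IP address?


RFC 1918 private ranges:
  10.0.0.0/8 (10.0.0.0 - 10.255.255.255)
  172.16.0.0/12 (172.16.0.0 - 172.31.255.255)
  192.168.0.0/16 (192.168.0.0 - 192.168.255.255)
Public (not in any RFC 1918 range)


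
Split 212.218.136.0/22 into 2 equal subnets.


New prefix = 22 + 1 = 23
Each subnet has 512 addresses
  212.218.136.0/23
  212.218.138.0/23
Subnets: 212.218.136.0/23, 212.218.138.0/23


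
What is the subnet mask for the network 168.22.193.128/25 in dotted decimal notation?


/25 means 25 network bits, 7 host bits
Binary: 11111111111111111111111110000000
Mask: 255.255.255.128


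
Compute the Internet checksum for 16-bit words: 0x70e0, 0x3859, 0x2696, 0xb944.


Sum all words (with carry folding):
+ 0x70e0 = 0x70e0
+ 0x3859 = 0xa939
+ 0x2696 = 0xcfcf
+ 0xb944 = 0x8914
One's complement: ~0x8914
Checksum = 0x76eb


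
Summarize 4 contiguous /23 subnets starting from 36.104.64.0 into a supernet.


Original prefix: /23
Number of subnets: 4 = 2^2
New prefix = 23 - 2 = 21
Supernet: 36.104.64.0/21


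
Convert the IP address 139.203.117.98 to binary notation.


139 = 10001011
203 = 11001011
117 = 01110101
98 = 01100010
Binary: 10001011.11001011.01110101.01100010


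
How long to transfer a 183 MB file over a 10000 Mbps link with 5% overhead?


Effective throughput = 10000 * (1 - 5/100) = 9500 Mbps
File size in Mb = 183 * 8 = 1464 Mb
Time = 1464 / 9500
Time = 0.1541 seconds


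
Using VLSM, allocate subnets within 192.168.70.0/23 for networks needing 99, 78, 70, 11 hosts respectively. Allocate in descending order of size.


99 hosts -> /25 (126 usable): 192.168.70.0/25
78 hosts -> /25 (126 usable): 192.168.70.128/25
70 hosts -> /25 (126 usable): 192.168.71.0/25
11 hosts -> /28 (14 usable): 192.168.71.128/28
Allocation: 192.168.70.0/25 (99 hosts, 126 usable); 192.168.70.128/25 (78 hosts, 126 usable); 192.168.71.0/25 (70 hosts, 126 usable); 192.168.71.128/28 (11 hosts, 14 usable)


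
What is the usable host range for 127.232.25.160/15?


Network: 127.232.0.0
Broadcast: 127.233.255.255
First usable = network + 1
Last usable = broadcast - 1
Range: 127.232.0.1 to 127.233.255.254


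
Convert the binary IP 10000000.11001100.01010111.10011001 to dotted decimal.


10000000 = 128
11001100 = 204
01010111 = 87
10011001 = 153
IP: 128.204.87.153


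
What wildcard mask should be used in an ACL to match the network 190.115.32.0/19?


Subnet mask: 255.255.224.0
Wildcard = 255.255.255.255 - subnet mask
255 - 255 = 0
255 - 255 = 0
255 - 224 = 31
255 - 0 = 255
Wildcard: 0.0.31.255


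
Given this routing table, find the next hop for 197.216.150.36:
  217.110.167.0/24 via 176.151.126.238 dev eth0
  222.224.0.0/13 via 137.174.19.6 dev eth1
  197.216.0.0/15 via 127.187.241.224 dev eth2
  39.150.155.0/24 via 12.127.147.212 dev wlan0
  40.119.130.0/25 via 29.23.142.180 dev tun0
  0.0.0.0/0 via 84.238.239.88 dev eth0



Longest prefix match for 197.216.150.36:
  /24 217.110.167.0: no
  /13 222.224.0.0: no
  /15 197.216.0.0: MATCH
  /24 39.150.155.0: no
  /25 40.119.130.0: no
  /0 0.0.0.0: MATCH
Selected: next-hop 127.187.241.224 via eth2 (matched /15)


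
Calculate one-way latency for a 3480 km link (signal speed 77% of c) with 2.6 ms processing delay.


Speed = 0.77 * 3e5 km/s = 231000 km/s
Propagation delay = 3480 / 231000 = 0.0151 s = 15.0649 ms
Processing delay = 2.6 ms
Total one-way latency = 17.6649 ms


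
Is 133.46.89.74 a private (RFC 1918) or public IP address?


RFC 1918 private ranges:
  10.0.0.0/8 (10.0.0.0 - 10.255.255.255)
  172.16.0.0/12 (172.16.0.0 - 172.31.255.255)
  192.168.0.0/16 (192.168.0.0 - 192.168.255.255)
Public (not in any RFC 1918 range)


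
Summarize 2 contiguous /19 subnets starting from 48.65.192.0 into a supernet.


Original prefix: /19
Number of subnets: 2 = 2^1
New prefix = 19 - 1 = 18
Supernet: 48.65.192.0/18


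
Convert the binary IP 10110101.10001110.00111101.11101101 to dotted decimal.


10110101 = 181
10001110 = 142
00111101 = 61
11101101 = 237
IP: 181.142.61.237


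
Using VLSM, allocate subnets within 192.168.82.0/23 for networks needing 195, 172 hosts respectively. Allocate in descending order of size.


195 hosts -> /24 (254 usable): 192.168.82.0/24
172 hosts -> /24 (254 usable): 192.168.83.0/24
Allocation: 192.168.82.0/24 (195 hosts, 254 usable); 192.168.83.0/24 (172 hosts, 254 usable)


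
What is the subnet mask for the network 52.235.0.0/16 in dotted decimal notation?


/16 means 16 network bits, 16 host bits
Binary: 11111111111111110000000000000000
Mask: 255.255.0.0


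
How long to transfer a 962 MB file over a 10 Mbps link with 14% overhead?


Effective throughput = 10 * (1 - 14/100) = 8.6 Mbps
File size in Mb = 962 * 8 = 7696 Mb
Time = 7696 / 8.6
Time = 894.8837 seconds


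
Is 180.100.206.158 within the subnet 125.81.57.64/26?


Subnet network: 125.81.57.64
Test IP AND mask: 180.100.206.128
No, 180.100.206.158 is not in 125.81.57.64/26


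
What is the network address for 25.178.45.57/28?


IP:   00011001.10110010.00101101.00111001
Mask: 11111111.11111111.11111111.11110000
AND operation:
Net:  00011001.10110010.00101101.00110000
Network: 25.178.45.48/28


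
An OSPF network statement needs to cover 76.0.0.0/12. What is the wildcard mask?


Subnet mask: 255.240.0.0
Wildcard = 255.255.255.255 - subnet mask
255 - 255 = 0
255 - 240 = 15
255 - 0 = 255
255 - 0 = 255
Wildcard: 0.15.255.255


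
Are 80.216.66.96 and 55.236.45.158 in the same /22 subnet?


Mask: 255.255.252.0
80.216.66.96 AND mask = 80.216.64.0
55.236.45.158 AND mask = 55.236.44.0
No, different subnets (80.216.64.0 vs 55.236.44.0)


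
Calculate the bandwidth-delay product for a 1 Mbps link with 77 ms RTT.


BDP = bandwidth * RTT
= 1 Mbps * 77 ms
= 1 * 1e6 * 77 / 1000 bits
= 77000 bits
= 9625 bytes
= 9.3994 KB
BDP = 77000 bits (9625 bytes)


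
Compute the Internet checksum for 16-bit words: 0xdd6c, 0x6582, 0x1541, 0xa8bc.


Sum all words (with carry folding):
+ 0xdd6c = 0xdd6c
+ 0x6582 = 0x42ef
+ 0x1541 = 0x5830
+ 0xa8bc = 0x00ed
One's complement: ~0x00ed
Checksum = 0xff12


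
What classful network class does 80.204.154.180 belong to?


First octet: 80
Binary: 01010000
0xxxxxxx -> Class A (1-126)
Class A, default mask 255.0.0.0 (/8)


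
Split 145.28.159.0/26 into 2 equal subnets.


New prefix = 26 + 1 = 27
Each subnet has 32 addresses
  145.28.159.0/27
  145.28.159.32/27
Subnets: 145.28.159.0/27, 145.28.159.32/27


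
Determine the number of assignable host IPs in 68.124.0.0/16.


Host bits = 32 - 16 = 16
Total addresses = 2^16 = 65536
Usable = total - 2 (network and broadcast)
Usable hosts: 65534


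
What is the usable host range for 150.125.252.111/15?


Network: 150.124.0.0
Broadcast: 150.125.255.255
First usable = network + 1
Last usable = broadcast - 1
Range: 150.124.0.1 to 150.125.255.254


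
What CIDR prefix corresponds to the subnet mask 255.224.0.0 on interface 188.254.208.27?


Binary: 11111111.11100000.00000000.00000000
Count leading 1s
Prefix: /11


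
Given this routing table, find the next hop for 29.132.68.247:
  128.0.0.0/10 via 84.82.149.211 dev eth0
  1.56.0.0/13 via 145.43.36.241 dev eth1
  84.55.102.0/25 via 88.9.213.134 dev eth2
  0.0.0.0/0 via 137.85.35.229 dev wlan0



Longest prefix match for 29.132.68.247:
  /10 128.0.0.0: no
  /13 1.56.0.0: no
  /25 84.55.102.0: no
  /0 0.0.0.0: MATCH
Selected: next-hop 137.85.35.229 via wlan0 (matched /0)


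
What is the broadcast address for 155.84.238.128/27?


Network: 155.84.238.128/27
Host bits = 5
Set all host bits to 1:
Broadcast: 155.84.238.159


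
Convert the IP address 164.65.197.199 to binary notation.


164 = 10100100
65 = 01000001
197 = 11000101
199 = 11000111
Binary: 10100100.01000001.11000101.11000111


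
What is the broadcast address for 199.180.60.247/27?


Network: 199.180.60.224/27
Host bits = 5
Set all host bits to 1:
Broadcast: 199.180.60.255


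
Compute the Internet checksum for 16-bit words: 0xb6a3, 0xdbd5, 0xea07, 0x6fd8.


Sum all words (with carry folding):
+ 0xb6a3 = 0xb6a3
+ 0xdbd5 = 0x9279
+ 0xea07 = 0x7c81
+ 0x6fd8 = 0xec59
One's complement: ~0xec59
Checksum = 0x13a6


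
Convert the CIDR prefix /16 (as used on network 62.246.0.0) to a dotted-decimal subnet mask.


/16 means 16 network bits, 16 host bits
Binary: 11111111111111110000000000000000
Mask: 255.255.0.0


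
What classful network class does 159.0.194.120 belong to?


First octet: 159
Binary: 10011111
10xxxxxx -> Class B (128-191)
Class B, default mask 255.255.0.0 (/16)


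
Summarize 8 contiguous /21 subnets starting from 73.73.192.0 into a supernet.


Original prefix: /21
Number of subnets: 8 = 2^3
New prefix = 21 - 3 = 18
Supernet: 73.73.192.0/18


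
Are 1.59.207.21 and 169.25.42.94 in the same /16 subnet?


Mask: 255.255.0.0
1.59.207.21 AND mask = 1.59.0.0
169.25.42.94 AND mask = 169.25.0.0
No, different subnets (1.59.0.0 vs 169.25.0.0)


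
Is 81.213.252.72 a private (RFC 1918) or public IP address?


RFC 1918 private ranges:
  10.0.0.0/8 (10.0.0.0 - 10.255.255.255)
  172.16.0.0/12 (172.16.0.0 - 172.31.255.255)
  192.168.0.0/16 (192.168.0.0 - 192.168.255.255)
Public (not in any RFC 1918 range)


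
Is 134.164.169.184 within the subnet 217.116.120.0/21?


Subnet network: 217.116.120.0
Test IP AND mask: 134.164.168.0
No, 134.164.169.184 is not in 217.116.120.0/21


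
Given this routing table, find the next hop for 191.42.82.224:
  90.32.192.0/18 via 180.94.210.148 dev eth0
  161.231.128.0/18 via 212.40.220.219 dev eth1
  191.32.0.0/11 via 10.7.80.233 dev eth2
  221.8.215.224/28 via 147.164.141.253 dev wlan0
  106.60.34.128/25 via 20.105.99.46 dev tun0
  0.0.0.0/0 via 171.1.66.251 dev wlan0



Longest prefix match for 191.42.82.224:
  /18 90.32.192.0: no
  /18 161.231.128.0: no
  /11 191.32.0.0: MATCH
  /28 221.8.215.224: no
  /25 106.60.34.128: no
  /0 0.0.0.0: MATCH
Selected: next-hop 10.7.80.233 via eth2 (matched /11)


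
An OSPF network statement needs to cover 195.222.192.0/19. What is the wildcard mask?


Subnet mask: 255.255.224.0
Wildcard = 255.255.255.255 - subnet mask
255 - 255 = 0
255 - 255 = 0
255 - 224 = 31
255 - 0 = 255
Wildcard: 0.0.31.255


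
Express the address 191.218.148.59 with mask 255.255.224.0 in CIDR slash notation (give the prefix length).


Binary: 11111111.11111111.11100000.00000000
Count leading 1s
Prefix: /19
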